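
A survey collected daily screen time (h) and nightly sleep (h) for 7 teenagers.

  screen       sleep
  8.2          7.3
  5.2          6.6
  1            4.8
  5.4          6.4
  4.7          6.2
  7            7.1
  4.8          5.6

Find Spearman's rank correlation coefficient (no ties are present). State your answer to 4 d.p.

Rank screen: 7, 4, 1, 5, 2, 6, 3
Rank sleep: 7, 5, 1, 4, 3, 6, 2
d = rank(screen) − rank(sleep): 0, -1, 0, 1, -1, 0, 1; Σd² = 4
ρ = 1 − 6Σd² / [n(n²−1)] = 1 − 6×4 / (7×48) = 1 − 24/336 ≈ 0.9286

0.9286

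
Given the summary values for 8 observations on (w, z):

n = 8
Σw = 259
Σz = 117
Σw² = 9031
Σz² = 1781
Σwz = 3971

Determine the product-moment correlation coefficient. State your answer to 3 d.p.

0.862

r = (nΣwz − ΣwΣz) / √[(nΣw² − (Σw)²)(nΣz² − (Σz)²)]
Numerator: 8×3971 − 259×117 = 1465
Denominator: √[(72248 − 67081)(14248 − 13689)] = √[5167 × 559] = 1699.5155
r = 1465 / 1699.5155 ≈ 0.862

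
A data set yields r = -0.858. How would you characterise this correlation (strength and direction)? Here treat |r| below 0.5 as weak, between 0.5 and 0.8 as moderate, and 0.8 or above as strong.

r = -0.858 < 0 so the relationship is negative.
|r| = 0.858, which falls in the strong range.

strong negative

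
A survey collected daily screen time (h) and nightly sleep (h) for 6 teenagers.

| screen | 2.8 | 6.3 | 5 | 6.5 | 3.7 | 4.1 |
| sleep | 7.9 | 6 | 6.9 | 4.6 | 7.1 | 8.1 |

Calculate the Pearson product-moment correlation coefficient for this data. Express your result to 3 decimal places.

-0.873

n = 6, Σx = 28.4, Σy = 40.6, Σx² = 145.28, Σy² = 283.2, Σxy = 183.8
nΣxy − ΣxΣy = 1102.8 − 1153.04 = -50.24
nΣx² − (Σx)² = 871.68 − 806.56 = 65.12; nΣy² − (Σy)² = 1699.2 − 1648.36 = 50.84
r = -50.24 / √(65.12 × 50.84) = -50.24 / 57.5387 ≈ -0.873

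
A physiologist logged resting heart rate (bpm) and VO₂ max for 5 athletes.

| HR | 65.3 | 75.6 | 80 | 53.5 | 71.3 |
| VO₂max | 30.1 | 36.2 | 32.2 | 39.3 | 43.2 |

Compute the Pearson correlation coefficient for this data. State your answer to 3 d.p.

n = 5, Σx = 345.7, Σy = 181, Σx² = 24325.39, Σy² = 6664.02, Σxy = 12460.96
nΣxy − ΣxΣy = 62304.8 − 62571.7 = -266.9
nΣx² − (Σx)² = 121626.95 − 119508.49 = 2118.46; nΣy² − (Σy)² = 33320.1 − 32761 = 559.1
r = -266.9 / √(2118.46 × 559.1) = -266.9 / 1088.3157 ≈ -0.245

-0.245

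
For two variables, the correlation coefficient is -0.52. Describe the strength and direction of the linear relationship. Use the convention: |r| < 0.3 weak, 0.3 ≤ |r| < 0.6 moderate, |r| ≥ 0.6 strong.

r = -0.52 < 0 so the relationship is negative.
|r| = 0.52, which falls in the moderate range.

moderate negative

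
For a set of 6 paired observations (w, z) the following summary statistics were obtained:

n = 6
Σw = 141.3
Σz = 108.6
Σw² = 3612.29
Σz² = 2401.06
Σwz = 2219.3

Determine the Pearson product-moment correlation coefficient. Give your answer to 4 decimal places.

r = (nΣwz − ΣwΣz) / √[(nΣw² − (Σw)²)(nΣz² − (Σz)²)]
Numerator: 6×2219.3 − 141.3×108.6 = -2029.38
Denominator: √[(21673.74 − 19965.69)(14406.36 − 11793.96)] = √[1708.05 × 2612.4] = 2112.3707
r = -2029.38 / 2112.3707 ≈ -0.9607

-0.9607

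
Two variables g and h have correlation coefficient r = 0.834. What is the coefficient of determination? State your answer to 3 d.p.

r² = (0.834)² = 0.696

0.696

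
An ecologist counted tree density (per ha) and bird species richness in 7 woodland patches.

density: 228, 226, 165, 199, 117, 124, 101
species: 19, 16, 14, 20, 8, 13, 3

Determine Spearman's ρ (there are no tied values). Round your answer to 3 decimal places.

Rank density: 7, 6, 4, 5, 2, 3, 1
Rank species: 6, 5, 4, 7, 2, 3, 1
d = rank(density) − rank(species): 1, 1, 0, -2, 0, 0, 0; Σd² = 6
ρ = 1 − 6Σd² / [n(n²−1)] = 1 − 6×6 / (7×48) = 1 − 36/336 ≈ 0.893

0.893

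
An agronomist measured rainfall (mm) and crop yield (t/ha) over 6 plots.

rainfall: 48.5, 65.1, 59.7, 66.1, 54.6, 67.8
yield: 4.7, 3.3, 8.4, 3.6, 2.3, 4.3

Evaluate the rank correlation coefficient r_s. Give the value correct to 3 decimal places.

Rank rainfall: 1, 4, 3, 5, 2, 6
Rank yield: 5, 2, 6, 3, 1, 4
d = rank(rainfall) − rank(yield): -4, 2, -3, 2, 1, 2; Σd² = 38
ρ = 1 − 6Σd² / [n(n²−1)] = 1 − 6×38 / (6×35) = 1 − 228/210 ≈ -0.086

-0.086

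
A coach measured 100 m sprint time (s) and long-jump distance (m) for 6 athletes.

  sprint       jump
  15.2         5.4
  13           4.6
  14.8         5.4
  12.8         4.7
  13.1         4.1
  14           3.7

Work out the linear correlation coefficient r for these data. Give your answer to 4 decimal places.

0.5736

n = 6, Σx = 82.9, Σy = 27.9, Σx² = 1150.53, Σy² = 132.07, Σxy = 387.47
nΣxy − ΣxΣy = 2324.82 − 2312.91 = 11.91
nΣx² − (Σx)² = 6903.18 − 6872.41 = 30.77; nΣy² − (Σy)² = 792.42 − 778.41 = 14.01
r = 11.91 / √(30.77 × 14.01) = 11.91 / 20.7627 ≈ 0.5736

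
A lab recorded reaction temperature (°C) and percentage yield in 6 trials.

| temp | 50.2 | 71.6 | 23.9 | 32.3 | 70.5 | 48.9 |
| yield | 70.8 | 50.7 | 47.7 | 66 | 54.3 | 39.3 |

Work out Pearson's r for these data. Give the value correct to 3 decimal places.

-0.080

n = 6, Σx = 297.4, Σy = 328.8, Σx² = 16622.56, Σy² = 18707.4, Σxy = 16206.03
nΣxy − ΣxΣy = 97236.18 − 97785.12 = -548.94
nΣx² − (Σx)² = 99735.36 − 88446.76 = 11288.6; nΣy² − (Σy)² = 112244.4 − 108109.44 = 4134.96
r = -548.94 / √(11288.6 × 4134.96) = -548.94 / 6832.1233 ≈ -0.080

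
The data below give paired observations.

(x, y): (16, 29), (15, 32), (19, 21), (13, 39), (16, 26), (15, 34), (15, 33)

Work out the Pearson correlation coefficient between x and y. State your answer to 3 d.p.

n = 7, Σx = 109, Σy = 214, Σx² = 1717, Σy² = 6748, Σxy = 3271
nΣxy − ΣxΣy = 22897 − 23326 = -429
nΣx² − (Σx)² = 12019 − 11881 = 138; nΣy² − (Σy)² = 47236 − 45796 = 1440
r = -429 / √(138 × 1440) = -429 / 445.7802 ≈ -0.962

-0.962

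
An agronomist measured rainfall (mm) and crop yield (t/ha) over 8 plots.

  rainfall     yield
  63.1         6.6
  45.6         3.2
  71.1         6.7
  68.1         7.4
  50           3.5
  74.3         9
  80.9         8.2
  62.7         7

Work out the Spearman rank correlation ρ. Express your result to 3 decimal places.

Rank rainfall: 4, 1, 6, 5, 2, 7, 8, 3
Rank yield: 3, 1, 4, 6, 2, 8, 7, 5
d = rank(rainfall) − rank(yield): 1, 0, 2, -1, 0, -1, 1, -2; Σd² = 12
ρ = 1 − 6Σd² / [n(n²−1)] = 1 − 6×12 / (8×63) = 1 − 72/504 ≈ 0.857

0.857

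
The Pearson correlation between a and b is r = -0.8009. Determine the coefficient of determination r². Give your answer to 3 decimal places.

0.641

r² = (-0.8009)² = 0.641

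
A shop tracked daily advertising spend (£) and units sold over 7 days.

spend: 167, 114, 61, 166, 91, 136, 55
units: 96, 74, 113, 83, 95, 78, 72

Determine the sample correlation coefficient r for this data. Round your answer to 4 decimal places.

-0.1473

n = 7, Σx = 790, Σy = 611, Σx² = 101964, Σy² = 54643, Σxy = 68352
nΣxy − ΣxΣy = 478464 − 482690 = -4226
nΣx² − (Σx)² = 713748 − 624100 = 89648; nΣy² − (Σy)² = 382501 − 373321 = 9180
r = -4226 / √(89648 × 9180) = -4226 / 28687.4300 ≈ -0.1473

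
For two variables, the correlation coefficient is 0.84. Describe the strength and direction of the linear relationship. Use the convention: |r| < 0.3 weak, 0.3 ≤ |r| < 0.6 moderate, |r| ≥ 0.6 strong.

strong positive

r = 0.84 > 0 so the relationship is positive.
|r| = 0.84, which falls in the strong range.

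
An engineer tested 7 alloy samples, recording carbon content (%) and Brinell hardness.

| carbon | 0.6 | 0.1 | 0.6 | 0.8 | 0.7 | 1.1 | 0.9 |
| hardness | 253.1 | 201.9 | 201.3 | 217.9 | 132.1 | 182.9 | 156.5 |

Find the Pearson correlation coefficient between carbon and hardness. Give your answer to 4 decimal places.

-0.2820

n = 7, Σx = 4.8, Σy = 1345.7, Σx² = 3.88, Σy² = 268220.39, Σxy = 901.66
nΣxy − ΣxΣy = 6311.62 − 6459.36 = -147.74
nΣx² − (Σx)² = 27.16 − 23.04 = 4.12; nΣy² − (Σy)² = 1877542.73 − 1810908.49 = 66634.24
r = -147.74 / √(4.12 × 66634.24) = -147.74 / 523.9590 ≈ -0.2820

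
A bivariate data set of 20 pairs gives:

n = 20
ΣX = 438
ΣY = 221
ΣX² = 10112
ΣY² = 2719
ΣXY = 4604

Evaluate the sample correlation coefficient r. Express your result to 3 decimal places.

r = (nΣXY − ΣXΣY) / √[(nΣX² − (ΣX)²)(nΣY² − (ΣY)²)]
Numerator: 20×4604 − 438×221 = -4718
Denominator: √[(202240 − 191844)(54380 − 48841)] = √[10396 × 5539] = 7588.3756
r = -4718 / 7588.3756 ≈ -0.622

-0.622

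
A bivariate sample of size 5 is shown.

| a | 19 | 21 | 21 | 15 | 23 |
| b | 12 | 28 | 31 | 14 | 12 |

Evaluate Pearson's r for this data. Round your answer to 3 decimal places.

n = 5, Σa = 99, Σb = 97, Σa² = 1997, Σb² = 2229, Σab = 1953
nΣab − ΣaΣb = 9765 − 9603 = 162
nΣa² − (Σa)² = 9985 − 9801 = 184; nΣb² − (Σb)² = 11145 − 9409 = 1736
r = 162 / √(184 × 1736) = 162 / 565.1761 ≈ 0.287

0.287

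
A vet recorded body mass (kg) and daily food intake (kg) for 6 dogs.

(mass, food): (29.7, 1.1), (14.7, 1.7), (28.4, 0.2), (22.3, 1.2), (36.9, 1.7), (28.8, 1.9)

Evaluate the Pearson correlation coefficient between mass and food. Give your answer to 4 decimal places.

n = 6, Σx = 160.8, Σy = 7.8, Σx² = 4593.08, Σy² = 12.08, Σxy = 207.55
nΣxy − ΣxΣy = 1245.3 − 1254.24 = -8.94
nΣx² − (Σx)² = 27558.48 − 25856.64 = 1701.84; nΣy² − (Σy)² = 72.48 − 60.84 = 11.64
r = -8.94 / √(1701.84 × 11.64) = -8.94 / 140.7459 ≈ -0.0635

-0.0635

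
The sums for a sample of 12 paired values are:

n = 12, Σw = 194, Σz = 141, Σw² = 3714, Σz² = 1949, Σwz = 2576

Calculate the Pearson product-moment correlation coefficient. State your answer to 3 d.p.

r = (nΣwz − ΣwΣz) / √[(nΣw² − (Σw)²)(nΣz² − (Σz)²)]
Numerator: 12×2576 − 194×141 = 3558
Denominator: √[(44568 − 37636)(23388 − 19881)] = √[6932 × 3507] = 4930.5704
r = 3558 / 4930.5704 ≈ 0.722

0.722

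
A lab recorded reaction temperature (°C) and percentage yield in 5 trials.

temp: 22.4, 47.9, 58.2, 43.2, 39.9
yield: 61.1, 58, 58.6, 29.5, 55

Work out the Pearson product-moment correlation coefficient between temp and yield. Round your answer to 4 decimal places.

n = 5, Σx = 211.6, Σy = 262.2, Σx² = 9641.66, Σy² = 14426.42, Σxy = 11026.26
nΣxy − ΣxΣy = 55131.3 − 55481.52 = -350.22
nΣx² − (Σx)² = 48208.3 − 44774.56 = 3433.74; nΣy² − (Σy)² = 72132.1 − 68748.84 = 3383.26
r = -350.22 / √(3433.74 × 3383.26) = -350.22 / 3408.4065 ≈ -0.1028

-0.1028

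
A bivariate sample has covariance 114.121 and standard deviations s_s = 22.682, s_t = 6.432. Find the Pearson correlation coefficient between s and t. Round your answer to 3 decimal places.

0.782

r = Cov(s,t) / (s_s · s_t) = 114.121 / (22.682 × 6.432)
  = 114.121 / 145.8906 ≈ 0.782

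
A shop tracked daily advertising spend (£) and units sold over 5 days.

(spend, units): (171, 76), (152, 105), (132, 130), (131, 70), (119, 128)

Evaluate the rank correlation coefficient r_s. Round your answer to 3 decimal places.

Rank spend: 5, 4, 3, 2, 1
Rank units: 2, 3, 5, 1, 4
d = rank(spend) − rank(units): 3, 1, -2, 1, -3; Σd² = 24
ρ = 1 − 6Σd² / [n(n²−1)] = 1 − 6×24 / (5×24) = 1 − 144/120 ≈ -0.200

-0.200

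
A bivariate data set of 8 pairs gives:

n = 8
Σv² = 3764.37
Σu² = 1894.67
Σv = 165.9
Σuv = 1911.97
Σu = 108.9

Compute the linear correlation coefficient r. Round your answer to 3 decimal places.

r = (nΣuv − ΣuΣv) / √[(nΣu² − (Σu)²)(nΣv² − (Σv)²)]
Numerator: 8×1911.97 − 108.9×165.9 = -2770.75
Denominator: √[(15157.36 − 11859.21)(30114.96 − 27522.81)] = √[3298.15 × 2592.15] = 2923.9185
r = -2770.75 / 2923.9185 ≈ -0.948

-0.948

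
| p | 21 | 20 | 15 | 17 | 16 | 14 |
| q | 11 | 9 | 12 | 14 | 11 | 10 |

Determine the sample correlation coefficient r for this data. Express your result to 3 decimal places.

-0.215

n = 6, Σp = 103, Σq = 67, Σp² = 1807, Σq² = 763, Σpq = 1145
nΣpq − ΣpΣq = 6870 − 6901 = -31
nΣp² − (Σp)² = 10842 − 10609 = 233; nΣq² − (Σq)² = 4578 − 4489 = 89
r = -31 / √(233 × 89) = -31 / 144.0035 ≈ -0.215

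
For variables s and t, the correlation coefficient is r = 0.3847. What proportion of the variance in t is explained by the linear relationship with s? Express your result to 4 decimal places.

0.1480

r² = (0.3847)² = 0.1480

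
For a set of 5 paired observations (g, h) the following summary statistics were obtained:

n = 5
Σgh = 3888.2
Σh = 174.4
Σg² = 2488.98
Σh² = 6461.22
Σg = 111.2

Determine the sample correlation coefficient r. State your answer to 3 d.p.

r = (nΣgh − ΣgΣh) / √[(nΣg² − (Σg)²)(nΣh² − (Σh)²)]
Numerator: 5×3888.2 − 111.2×174.4 = 47.72
Denominator: √[(12444.9 − 12365.44)(32306.1 − 30415.36)] = √[79.46 × 1890.74] = 387.6057
r = 47.72 / 387.6057 ≈ 0.123

0.123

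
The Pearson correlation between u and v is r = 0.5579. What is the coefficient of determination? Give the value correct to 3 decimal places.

r² = (0.5579)² = 0.311

0.311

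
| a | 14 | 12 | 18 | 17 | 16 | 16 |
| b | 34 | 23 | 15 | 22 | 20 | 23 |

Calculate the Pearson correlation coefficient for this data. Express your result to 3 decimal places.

-0.584

n = 6, Σa = 93, Σb = 137, Σa² = 1465, Σb² = 3323, Σab = 2084
nΣab − ΣaΣb = 12504 − 12741 = -237
nΣa² − (Σa)² = 8790 − 8649 = 141; nΣb² − (Σb)² = 19938 − 18769 = 1169
r = -237 / √(141 × 1169) = -237 / 405.9914 ≈ -0.584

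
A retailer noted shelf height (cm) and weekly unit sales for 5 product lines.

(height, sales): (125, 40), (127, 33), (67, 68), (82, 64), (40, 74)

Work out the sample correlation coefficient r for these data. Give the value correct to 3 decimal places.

-0.971

n = 5, Σx = 441, Σy = 279, Σx² = 44567, Σy² = 16885, Σxy = 21955
nΣxy − ΣxΣy = 109775 − 123039 = -13264
nΣx² − (Σx)² = 222835 − 194481 = 28354; nΣy² − (Σy)² = 84425 − 77841 = 6584
r = -13264 / √(28354 × 6584) = -13264 / 13663.1891 ≈ -0.971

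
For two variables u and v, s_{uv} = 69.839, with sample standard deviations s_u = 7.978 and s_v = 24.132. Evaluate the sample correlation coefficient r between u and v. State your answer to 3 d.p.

r = Cov(u,v) / (s_u · s_v) = 69.839 / (7.978 × 24.132)
  = 69.839 / 192.5251 ≈ 0.363

0.363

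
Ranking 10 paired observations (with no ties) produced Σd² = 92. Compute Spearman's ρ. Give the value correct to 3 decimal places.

0.442

ρ = 1 − 6Σd² / [n(n²−1)] = 1 − 6×92 / (10×99)
  = 1 − 552/990 = 1 − 0.5576 ≈ 0.442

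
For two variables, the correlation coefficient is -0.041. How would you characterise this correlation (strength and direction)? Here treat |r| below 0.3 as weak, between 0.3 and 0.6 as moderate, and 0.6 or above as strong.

r = -0.041 < 0 so the relationship is negative.
|r| = 0.041, which falls in the weak range.

weak negative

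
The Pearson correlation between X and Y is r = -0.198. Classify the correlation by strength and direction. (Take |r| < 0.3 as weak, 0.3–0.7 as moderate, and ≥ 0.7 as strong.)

r = -0.198 < 0 so the relationship is negative.
|r| = 0.198, which falls in the weak range.

weak negative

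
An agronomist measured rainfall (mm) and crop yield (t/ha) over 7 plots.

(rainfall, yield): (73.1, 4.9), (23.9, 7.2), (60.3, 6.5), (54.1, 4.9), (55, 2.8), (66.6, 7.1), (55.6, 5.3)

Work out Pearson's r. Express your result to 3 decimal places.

-0.272

n = 7, Σx = 388.6, Σy = 38.7, Σx² = 23029.64, Σy² = 228.45, Σxy = 2108.85
nΣxy − ΣxΣy = 14761.95 − 15038.82 = -276.87
nΣx² − (Σx)² = 161207.48 − 151009.96 = 10197.52; nΣy² − (Σy)² = 1599.15 − 1497.69 = 101.46
r = -276.87 / √(10197.52 × 101.46) = -276.87 / 1017.1727 ≈ -0.272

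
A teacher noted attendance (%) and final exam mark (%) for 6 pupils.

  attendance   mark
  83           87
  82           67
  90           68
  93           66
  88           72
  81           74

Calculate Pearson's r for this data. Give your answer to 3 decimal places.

n = 6, Σx = 517, Σy = 434, Σx² = 44667, Σy² = 31698, Σxy = 37303
nΣxy − ΣxΣy = 223818 − 224378 = -560
nΣx² − (Σx)² = 268002 − 267289 = 713; nΣy² − (Σy)² = 190188 − 188356 = 1832
r = -560 / √(713 × 1832) = -560 / 1142.8981 ≈ -0.490

-0.490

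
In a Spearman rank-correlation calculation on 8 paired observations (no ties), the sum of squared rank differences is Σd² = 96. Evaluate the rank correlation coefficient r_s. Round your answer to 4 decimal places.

-0.1429

ρ = 1 − 6Σd² / [n(n²−1)] = 1 − 6×96 / (8×63)
  = 1 − 576/504 = 1 − 1.14286 ≈ -0.1429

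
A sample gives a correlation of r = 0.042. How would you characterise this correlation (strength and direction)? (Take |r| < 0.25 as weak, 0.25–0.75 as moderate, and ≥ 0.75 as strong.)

r = 0.042 > 0 so the relationship is positive.
|r| = 0.042, which falls in the weak range.

weak positive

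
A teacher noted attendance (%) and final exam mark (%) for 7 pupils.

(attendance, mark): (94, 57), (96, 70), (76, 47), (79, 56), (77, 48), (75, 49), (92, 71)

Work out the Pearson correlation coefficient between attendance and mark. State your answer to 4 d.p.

0.8605

n = 7, Σx = 589, Σy = 398, Σx² = 50087, Σy² = 23240, Σxy = 33977
nΣxy − ΣxΣy = 237839 − 234422 = 3417
nΣx² − (Σx)² = 350609 − 346921 = 3688; nΣy² − (Σy)² = 162680 − 158404 = 4276
r = 3417 / √(3688 × 4276) = 3417 / 3971.1318 ≈ 0.8605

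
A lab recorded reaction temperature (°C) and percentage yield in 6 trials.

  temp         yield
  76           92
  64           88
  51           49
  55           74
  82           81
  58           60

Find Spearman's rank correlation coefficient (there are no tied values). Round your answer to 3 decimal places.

Rank temp: 5, 4, 1, 2, 6, 3
Rank yield: 6, 5, 1, 3, 4, 2
d = rank(temp) − rank(yield): -1, -1, 0, -1, 2, 1; Σd² = 8
ρ = 1 − 6Σd² / [n(n²−1)] = 1 − 6×8 / (6×35) = 1 − 48/210 ≈ 0.771

0.771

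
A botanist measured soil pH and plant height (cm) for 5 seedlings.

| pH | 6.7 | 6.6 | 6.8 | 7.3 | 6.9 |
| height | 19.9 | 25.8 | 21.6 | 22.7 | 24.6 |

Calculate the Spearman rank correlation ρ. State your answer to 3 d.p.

Rank pH: 2, 1, 3, 5, 4
Rank height: 1, 5, 2, 3, 4
d = rank(pH) − rank(height): 1, -4, 1, 2, 0; Σd² = 22
ρ = 1 − 6Σd² / [n(n²−1)] = 1 − 6×22 / (5×24) = 1 − 132/120 ≈ -0.100

-0.100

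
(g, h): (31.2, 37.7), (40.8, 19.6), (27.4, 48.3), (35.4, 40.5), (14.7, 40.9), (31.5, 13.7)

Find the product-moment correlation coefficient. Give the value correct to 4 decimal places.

-0.4803

n = 6, Σg = 181, Σh = 200.7, Σg² = 5850.34, Σh² = 7639.09, Σgh = 5765.82
nΣgh − ΣgΣh = 34594.92 − 36326.7 = -1731.78
nΣg² − (Σg)² = 35102.04 − 32761 = 2341.04; nΣh² − (Σh)² = 45834.54 − 40280.49 = 5554.05
r = -1731.78 / √(2341.04 × 5554.05) = -1731.78 / 3605.8637 ≈ -0.4803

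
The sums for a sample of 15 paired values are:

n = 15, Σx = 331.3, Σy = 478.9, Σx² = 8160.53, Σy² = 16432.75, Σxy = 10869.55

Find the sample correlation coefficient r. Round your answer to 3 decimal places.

0.298

r = (nΣxy − ΣxΣy) / √[(nΣx² − (Σx)²)(nΣy² − (Σy)²)]
Numerator: 15×10869.55 − 331.3×478.9 = 4383.68
Denominator: √[(122407.95 − 109759.69)(246491.25 − 229345.21)] = √[12648.26 × 17146.04] = 14726.4243
r = 4383.68 / 14726.4243 ≈ 0.298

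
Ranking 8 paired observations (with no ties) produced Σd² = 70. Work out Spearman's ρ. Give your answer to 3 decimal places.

ρ = 1 − 6Σd² / [n(n²−1)] = 1 − 6×70 / (8×63)
  = 1 − 420/504 = 1 − 0.8333 ≈ 0.167

0.167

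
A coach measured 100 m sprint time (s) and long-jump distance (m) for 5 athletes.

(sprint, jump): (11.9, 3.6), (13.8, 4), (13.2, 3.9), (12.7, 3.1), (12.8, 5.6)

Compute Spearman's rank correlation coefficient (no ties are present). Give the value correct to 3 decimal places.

Rank sprint: 1, 5, 4, 2, 3
Rank jump: 2, 4, 3, 1, 5
d = rank(sprint) − rank(jump): -1, 1, 1, 1, -2; Σd² = 8
ρ = 1 − 6Σd² / [n(n²−1)] = 1 − 6×8 / (5×24) = 1 − 48/120 ≈ 0.600

0.600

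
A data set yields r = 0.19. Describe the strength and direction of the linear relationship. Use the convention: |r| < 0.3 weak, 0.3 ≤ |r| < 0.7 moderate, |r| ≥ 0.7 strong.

weak positive

r = 0.19 > 0 so the relationship is positive.
|r| = 0.19, which falls in the weak range.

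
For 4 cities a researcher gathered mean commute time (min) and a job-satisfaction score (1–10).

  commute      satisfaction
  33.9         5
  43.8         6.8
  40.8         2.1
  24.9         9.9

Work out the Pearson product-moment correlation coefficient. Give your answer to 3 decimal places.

n = 4, Σx = 143.4, Σy = 23.8, Σx² = 5352.3, Σy² = 173.66, Σxy = 799.53
nΣxy − ΣxΣy = 3198.12 − 3412.92 = -214.8
nΣx² − (Σx)² = 21409.2 − 20563.56 = 845.64; nΣy² − (Σy)² = 694.64 − 566.44 = 128.2
r = -214.8 / √(845.64 × 128.2) = -214.8 / 329.2583 ≈ -0.652

-0.652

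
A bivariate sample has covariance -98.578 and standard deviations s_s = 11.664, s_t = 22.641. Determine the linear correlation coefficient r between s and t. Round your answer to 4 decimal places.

r = Cov(s,t) / (s_s · s_t) = -98.578 / (11.664 × 22.641)
  = -98.578 / 264.0846 ≈ -0.3733

-0.3733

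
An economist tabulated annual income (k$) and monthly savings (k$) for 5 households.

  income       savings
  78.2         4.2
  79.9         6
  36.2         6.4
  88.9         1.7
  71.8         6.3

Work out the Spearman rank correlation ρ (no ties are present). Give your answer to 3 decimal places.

-0.900

Rank income: 3, 4, 1, 5, 2
Rank savings: 2, 3, 5, 1, 4
d = rank(income) − rank(savings): 1, 1, -4, 4, -2; Σd² = 38
ρ = 1 − 6Σd² / [n(n²−1)] = 1 − 6×38 / (5×24) = 1 − 228/120 ≈ -0.900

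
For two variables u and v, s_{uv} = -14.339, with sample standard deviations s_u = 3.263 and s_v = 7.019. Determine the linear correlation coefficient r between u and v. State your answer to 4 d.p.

-0.6261

r = Cov(u,v) / (s_u · s_v) = -14.339 / (3.263 × 7.019)
  = -14.339 / 22.9030 ≈ -0.6261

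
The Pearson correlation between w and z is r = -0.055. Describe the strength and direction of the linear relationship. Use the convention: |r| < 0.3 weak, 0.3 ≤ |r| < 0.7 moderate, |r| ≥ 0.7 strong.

r = -0.055 < 0 so the relationship is negative.
|r| = 0.055, which falls in the weak range.

weak negative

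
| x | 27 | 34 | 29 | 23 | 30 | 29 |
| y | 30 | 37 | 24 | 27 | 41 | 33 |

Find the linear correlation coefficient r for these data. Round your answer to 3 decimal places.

0.595

n = 6, Σx = 172, Σy = 192, Σx² = 4996, Σy² = 6344, Σxy = 5572
nΣxy − ΣxΣy = 33432 − 33024 = 408
nΣx² − (Σx)² = 29976 − 29584 = 392; nΣy² − (Σy)² = 38064 − 36864 = 1200
r = 408 / √(392 × 1200) = 408 / 685.8571 ≈ 0.595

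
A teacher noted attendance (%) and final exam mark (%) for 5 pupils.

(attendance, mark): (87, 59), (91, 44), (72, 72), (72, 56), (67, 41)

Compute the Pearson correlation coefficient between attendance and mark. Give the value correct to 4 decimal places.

-0.1175

n = 5, Σx = 389, Σy = 272, Σx² = 30707, Σy² = 15418, Σxy = 21100
nΣxy − ΣxΣy = 105500 − 105808 = -308
nΣx² − (Σx)² = 153535 − 151321 = 2214; nΣy² − (Σy)² = 77090 − 73984 = 3106
r = -308 / √(2214 × 3106) = -308 / 2622.3432 ≈ -0.1175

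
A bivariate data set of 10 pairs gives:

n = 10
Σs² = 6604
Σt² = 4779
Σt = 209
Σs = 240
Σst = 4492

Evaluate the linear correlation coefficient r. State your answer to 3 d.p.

-0.890

r = (nΣst − ΣsΣt) / √[(nΣs² − (Σs)²)(nΣt² − (Σt)²)]
Numerator: 10×4492 − 240×209 = -5240
Denominator: √[(66040 − 57600)(47790 − 43681)] = √[8440 × 4109] = 5888.9693
r = -5240 / 5888.9693 ≈ -0.890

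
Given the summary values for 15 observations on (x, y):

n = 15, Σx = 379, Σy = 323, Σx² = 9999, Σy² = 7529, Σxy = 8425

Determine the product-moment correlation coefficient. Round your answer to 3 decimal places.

r = (nΣxy − ΣxΣy) / √[(nΣx² − (Σx)²)(nΣy² − (Σy)²)]
Numerator: 15×8425 − 379×323 = 3958
Denominator: √[(149985 − 143641)(112935 − 104329)] = √[6344 × 8606] = 7388.9420
r = 3958 / 7388.9420 ≈ 0.536

0.536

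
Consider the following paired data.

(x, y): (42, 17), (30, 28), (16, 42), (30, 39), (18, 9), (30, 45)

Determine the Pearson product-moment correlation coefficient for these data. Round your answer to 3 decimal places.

n = 6, Σx = 166, Σy = 180, Σx² = 5044, Σy² = 6464, Σxy = 4908
nΣxy − ΣxΣy = 29448 − 29880 = -432
nΣx² − (Σx)² = 30264 − 27556 = 2708; nΣy² − (Σy)² = 38784 − 32400 = 6384
r = -432 / √(2708 × 6384) = -432 / 4157.8687 ≈ -0.104

-0.104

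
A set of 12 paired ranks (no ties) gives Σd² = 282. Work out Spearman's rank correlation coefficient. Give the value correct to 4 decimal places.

0.0140

ρ = 1 − 6Σd² / [n(n²−1)] = 1 − 6×282 / (12×143)
  = 1 − 1692/1716 = 1 − 0.98601 ≈ 0.0140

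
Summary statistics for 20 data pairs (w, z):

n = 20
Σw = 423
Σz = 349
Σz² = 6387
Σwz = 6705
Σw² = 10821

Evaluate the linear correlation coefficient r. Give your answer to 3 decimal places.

r = (nΣwz − ΣwΣz) / √[(nΣw² − (Σw)²)(nΣz² − (Σz)²)]
Numerator: 20×6705 − 423×349 = -13527
Denominator: √[(216420 − 178929)(127740 − 121801)] = √[37491 × 5939] = 14921.7643
r = -13527 / 14921.7643 ≈ -0.907

-0.907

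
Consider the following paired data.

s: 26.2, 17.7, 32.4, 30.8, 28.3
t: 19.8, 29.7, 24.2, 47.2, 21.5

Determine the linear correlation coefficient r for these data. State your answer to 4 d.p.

n = 5, Σs = 135.4, Σt = 142.4, Σs² = 3799.02, Σt² = 4549.86, Σst = 3890.74
nΣst − ΣsΣt = 19453.7 − 19280.96 = 172.74
nΣs² − (Σs)² = 18995.1 − 18333.16 = 661.94; nΣt² − (Σt)² = 22749.3 − 20277.76 = 2471.54
r = 172.74 / √(661.94 × 2471.54) = 172.74 / 1279.0665 ≈ 0.1351

0.1351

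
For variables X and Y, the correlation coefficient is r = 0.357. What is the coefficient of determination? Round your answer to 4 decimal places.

0.1274

r² = (0.357)² = 0.1274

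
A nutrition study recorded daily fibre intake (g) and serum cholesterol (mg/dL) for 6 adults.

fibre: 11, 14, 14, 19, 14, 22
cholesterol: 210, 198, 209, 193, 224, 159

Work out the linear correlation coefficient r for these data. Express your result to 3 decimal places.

-0.849

n = 6, Σx = 94, Σy = 1193, Σx² = 1554, Σy² = 239691, Σxy = 18309
nΣxy − ΣxΣy = 109854 − 112142 = -2288
nΣx² − (Σx)² = 9324 − 8836 = 488; nΣy² − (Σy)² = 1438146 − 1423249 = 14897
r = -2288 / √(488 × 14897) = -2288 / 2696.2448 ≈ -0.849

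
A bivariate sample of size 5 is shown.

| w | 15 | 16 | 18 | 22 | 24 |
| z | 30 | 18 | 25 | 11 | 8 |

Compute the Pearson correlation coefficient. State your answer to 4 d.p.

-0.8806

n = 5, Σw = 95, Σz = 92, Σw² = 1865, Σz² = 2034, Σwz = 1622
nΣwz − ΣwΣz = 8110 − 8740 = -630
nΣw² − (Σw)² = 9325 − 9025 = 300; nΣz² − (Σz)² = 10170 − 8464 = 1706
r = -630 / √(300 × 1706) = -630 / 715.4020 ≈ -0.8806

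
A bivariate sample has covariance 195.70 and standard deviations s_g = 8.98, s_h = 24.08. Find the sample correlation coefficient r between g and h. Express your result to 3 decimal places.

0.905

r = Cov(g,h) / (s_g · s_h) = 195.70 / (8.98 × 24.08)
  = 195.70 / 216.2384 ≈ 0.905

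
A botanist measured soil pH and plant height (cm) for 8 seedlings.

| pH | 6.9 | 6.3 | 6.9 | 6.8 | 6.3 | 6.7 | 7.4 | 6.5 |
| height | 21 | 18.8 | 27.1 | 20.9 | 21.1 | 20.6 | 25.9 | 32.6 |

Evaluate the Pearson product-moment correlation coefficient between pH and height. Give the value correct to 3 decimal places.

n = 8, Σx = 53.8, Σy = 188, Σx² = 362.74, Σy² = 4568.8, Σxy = 1266.96
nΣxy − ΣxΣy = 10135.68 − 10114.4 = 21.28
nΣx² − (Σx)² = 2901.92 − 2894.44 = 7.48; nΣy² − (Σy)² = 36550.4 − 35344 = 1206.4
r = 21.28 / √(7.48 × 1206.4) = 21.28 / 94.9941 ≈ 0.224

0.224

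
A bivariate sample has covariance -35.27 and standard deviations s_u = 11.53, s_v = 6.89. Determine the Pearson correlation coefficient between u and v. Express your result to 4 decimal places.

-0.4440

r = Cov(u,v) / (s_u · s_v) = -35.27 / (11.53 × 6.89)
  = -35.27 / 79.4417 ≈ -0.4440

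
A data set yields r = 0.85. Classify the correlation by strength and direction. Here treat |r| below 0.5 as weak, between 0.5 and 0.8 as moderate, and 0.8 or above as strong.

r = 0.85 > 0 so the relationship is positive.
|r| = 0.85, which falls in the strong range.

strong positive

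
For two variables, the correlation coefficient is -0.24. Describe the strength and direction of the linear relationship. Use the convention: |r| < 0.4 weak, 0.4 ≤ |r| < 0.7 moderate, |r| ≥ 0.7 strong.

weak negative

r = -0.24 < 0 so the relationship is negative.
|r| = 0.24, which falls in the weak range.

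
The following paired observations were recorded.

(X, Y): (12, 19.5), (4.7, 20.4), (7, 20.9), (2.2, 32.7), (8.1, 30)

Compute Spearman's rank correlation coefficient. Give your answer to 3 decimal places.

-0.600

Rank X: 5, 2, 3, 1, 4
Rank Y: 1, 2, 3, 5, 4
d = rank(X) − rank(Y): 4, 0, 0, -4, 0; Σd² = 32
ρ = 1 − 6Σd² / [n(n²−1)] = 1 − 6×32 / (5×24) = 1 − 192/120 ≈ -0.600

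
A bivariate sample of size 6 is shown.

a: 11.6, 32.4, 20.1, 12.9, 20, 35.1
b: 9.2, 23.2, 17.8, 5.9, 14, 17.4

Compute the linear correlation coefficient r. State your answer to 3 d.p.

n = 6, Σa = 132.1, Σb = 87.5, Σa² = 3386.75, Σb² = 1473.29, Σab = 2183.03
nΣab − ΣaΣb = 13098.18 − 11558.75 = 1539.43
nΣa² − (Σa)² = 20320.5 − 17450.41 = 2870.09; nΣb² − (Σb)² = 8839.74 − 7656.25 = 1183.49
r = 1539.43 / √(2870.09 × 1183.49) = 1539.43 / 1843.0200 ≈ 0.835

0.835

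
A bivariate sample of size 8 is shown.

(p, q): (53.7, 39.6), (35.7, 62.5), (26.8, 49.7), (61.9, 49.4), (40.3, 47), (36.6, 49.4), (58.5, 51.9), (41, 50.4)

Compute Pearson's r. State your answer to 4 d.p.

n = 8, Σp = 354.5, Σq = 399.9, Σp² = 16774.93, Σq² = 20267.99, Σpq = 17552.28
nΣpq − ΣpΣq = 140418.24 − 141764.55 = -1346.31
nΣp² − (Σp)² = 134199.44 − 125670.25 = 8529.19; nΣq² − (Σq)² = 162143.92 − 159920.01 = 2223.91
r = -1346.31 / √(8529.19 × 2223.91) = -1346.31 / 4355.2441 ≈ -0.3091

-0.3091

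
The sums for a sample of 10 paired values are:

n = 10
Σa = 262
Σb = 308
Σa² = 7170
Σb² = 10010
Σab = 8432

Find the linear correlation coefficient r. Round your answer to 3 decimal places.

r = (nΣab − ΣaΣb) / √[(nΣa² − (Σa)²)(nΣb² − (Σb)²)]
Numerator: 10×8432 − 262×308 = 3624
Denominator: √[(71700 − 68644)(100100 − 94864)] = √[3056 × 5236] = 4000.1520
r = 3624 / 4000.1520 ≈ 0.906

0.906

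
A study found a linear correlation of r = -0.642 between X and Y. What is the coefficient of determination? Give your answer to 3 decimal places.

0.412

r² = (-0.642)² = 0.412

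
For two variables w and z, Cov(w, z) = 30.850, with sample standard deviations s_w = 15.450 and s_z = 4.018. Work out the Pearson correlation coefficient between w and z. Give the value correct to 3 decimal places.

0.497

r = Cov(w,z) / (s_w · s_z) = 30.850 / (15.450 × 4.018)
  = 30.850 / 62.0781 ≈ 0.497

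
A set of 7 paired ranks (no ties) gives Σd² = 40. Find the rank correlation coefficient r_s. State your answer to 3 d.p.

0.286

ρ = 1 − 6Σd² / [n(n²−1)] = 1 − 6×40 / (7×48)
  = 1 − 240/336 = 1 − 0.7143 ≈ 0.286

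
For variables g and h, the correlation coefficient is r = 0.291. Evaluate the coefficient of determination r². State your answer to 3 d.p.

0.085

r² = (0.291)² = 0.085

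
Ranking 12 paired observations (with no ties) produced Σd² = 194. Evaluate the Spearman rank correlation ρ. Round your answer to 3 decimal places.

ρ = 1 − 6Σd² / [n(n²−1)] = 1 − 6×194 / (12×143)
  = 1 − 1164/1716 = 1 − 0.6783 ≈ 0.322

0.322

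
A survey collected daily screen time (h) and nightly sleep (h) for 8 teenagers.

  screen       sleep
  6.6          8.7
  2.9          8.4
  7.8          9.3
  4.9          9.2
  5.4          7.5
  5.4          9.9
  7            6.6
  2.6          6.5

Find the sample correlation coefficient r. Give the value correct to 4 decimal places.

n = 8, Σx = 42.6, Σy = 66.1, Σx² = 250.9, Σy² = 557.45, Σxy = 356.46
nΣxy − ΣxΣy = 2851.68 − 2815.86 = 35.82
nΣx² − (Σx)² = 2007.2 − 1814.76 = 192.44; nΣy² − (Σy)² = 4459.6 − 4369.21 = 90.39
r = 35.82 / √(192.44 × 90.39) = 35.82 / 131.8888 ≈ 0.2716

0.2716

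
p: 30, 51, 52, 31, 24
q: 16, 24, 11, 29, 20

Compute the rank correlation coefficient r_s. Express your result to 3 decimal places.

Rank p: 2, 4, 5, 3, 1
Rank q: 2, 4, 1, 5, 3
d = rank(p) − rank(q): 0, 0, 4, -2, -2; Σd² = 24
ρ = 1 − 6Σd² / [n(n²−1)] = 1 − 6×24 / (5×24) = 1 − 144/120 ≈ -0.200

-0.200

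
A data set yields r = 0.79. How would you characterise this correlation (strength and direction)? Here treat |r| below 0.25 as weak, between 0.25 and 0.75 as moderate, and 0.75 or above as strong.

r = 0.79 > 0 so the relationship is positive.
|r| = 0.79, which falls in the strong range.

strong positive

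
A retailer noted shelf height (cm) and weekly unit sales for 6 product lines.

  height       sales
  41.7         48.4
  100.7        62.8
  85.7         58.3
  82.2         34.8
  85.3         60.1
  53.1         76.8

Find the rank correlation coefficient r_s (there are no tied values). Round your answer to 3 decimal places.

0.257

Rank height: 1, 6, 5, 3, 4, 2
Rank sales: 2, 5, 3, 1, 4, 6
d = rank(height) − rank(sales): -1, 1, 2, 2, 0, -4; Σd² = 26
ρ = 1 − 6Σd² / [n(n²−1)] = 1 − 6×26 / (6×35) = 1 − 156/210 ≈ 0.257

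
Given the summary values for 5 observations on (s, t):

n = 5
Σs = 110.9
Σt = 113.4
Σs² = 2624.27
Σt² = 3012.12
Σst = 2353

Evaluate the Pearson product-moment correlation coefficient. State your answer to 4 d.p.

r = (nΣst − ΣsΣt) / √[(nΣs² − (Σs)²)(nΣt² − (Σt)²)]
Numerator: 5×2353 − 110.9×113.4 = -811.06
Denominator: √[(13121.35 − 12298.81)(15060.6 − 12859.56)] = √[822.54 × 2201.04] = 1345.5272
r = -811.06 / 1345.5272 ≈ -0.6028

-0.6028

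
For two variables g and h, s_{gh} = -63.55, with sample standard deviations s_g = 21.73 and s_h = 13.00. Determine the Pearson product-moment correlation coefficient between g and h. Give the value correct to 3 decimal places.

-0.225

r = Cov(g,h) / (s_g · s_h) = -63.55 / (21.73 × 13.00)
  = -63.55 / 282.4900 ≈ -0.225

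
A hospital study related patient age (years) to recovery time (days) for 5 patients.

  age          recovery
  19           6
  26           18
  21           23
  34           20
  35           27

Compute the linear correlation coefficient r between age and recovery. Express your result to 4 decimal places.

n = 5, Σx = 135, Σy = 94, Σx² = 3859, Σy² = 2018, Σxy = 2690
nΣxy − ΣxΣy = 13450 − 12690 = 760
nΣx² − (Σx)² = 19295 − 18225 = 1070; nΣy² − (Σy)² = 10090 − 8836 = 1254
r = 760 / √(1070 × 1254) = 760 / 1158.3523 ≈ 0.6561

0.6561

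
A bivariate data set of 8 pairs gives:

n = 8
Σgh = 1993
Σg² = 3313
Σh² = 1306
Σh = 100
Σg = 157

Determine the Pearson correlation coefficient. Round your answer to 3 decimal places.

r = (nΣgh − ΣgΣh) / √[(nΣg² − (Σg)²)(nΣh² − (Σh)²)]
Numerator: 8×1993 − 157×100 = 244
Denominator: √[(26504 − 24649)(10448 − 10000)] = √[1855 × 448] = 911.6140
r = 244 / 911.6140 ≈ 0.268

0.268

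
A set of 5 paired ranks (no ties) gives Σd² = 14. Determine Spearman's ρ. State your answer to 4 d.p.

ρ = 1 − 6Σd² / [n(n²−1)] = 1 − 6×14 / (5×24)
  = 1 − 84/120 = 1 − 0.70000 ≈ 0.3000

0.3000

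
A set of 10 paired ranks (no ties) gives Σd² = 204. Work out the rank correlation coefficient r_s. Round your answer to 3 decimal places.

ρ = 1 − 6Σd² / [n(n²−1)] = 1 − 6×204 / (10×99)
  = 1 − 1224/990 = 1 − 1.2364 ≈ -0.236

-0.236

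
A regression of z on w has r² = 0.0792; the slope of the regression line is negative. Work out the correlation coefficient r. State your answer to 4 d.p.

|r| = √0.0792 = 0.2814
The association is negative, so r = −0.2814.

-0.2814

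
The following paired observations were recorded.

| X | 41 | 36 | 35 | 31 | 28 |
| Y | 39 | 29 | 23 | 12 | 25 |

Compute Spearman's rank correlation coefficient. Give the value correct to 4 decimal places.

Rank X: 5, 4, 3, 2, 1
Rank Y: 5, 4, 2, 1, 3
d = rank(X) − rank(Y): 0, 0, 1, 1, -2; Σd² = 6
ρ = 1 − 6Σd² / [n(n²−1)] = 1 − 6×6 / (5×24) = 1 − 36/120 ≈ 0.7000

0.7000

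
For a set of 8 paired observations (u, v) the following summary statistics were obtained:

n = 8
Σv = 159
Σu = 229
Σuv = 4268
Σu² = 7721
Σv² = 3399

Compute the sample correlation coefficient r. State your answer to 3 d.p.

-0.537

r = (nΣuv − ΣuΣv) / √[(nΣu² − (Σu)²)(nΣv² − (Σv)²)]
Numerator: 8×4268 − 229×159 = -2267
Denominator: √[(61768 − 52441)(27192 − 25281)] = √[9327 × 1911] = 4221.8357
r = -2267 / 4221.8357 ≈ -0.537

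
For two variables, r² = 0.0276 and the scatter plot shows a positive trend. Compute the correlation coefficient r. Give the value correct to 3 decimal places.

0.166

|r| = √0.0276 = 0.166
The association is positive, so r = 0.166.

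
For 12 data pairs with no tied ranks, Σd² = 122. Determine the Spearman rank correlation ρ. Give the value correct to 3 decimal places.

ρ = 1 − 6Σd² / [n(n²−1)] = 1 − 6×122 / (12×143)
  = 1 − 732/1716 = 1 − 0.4266 ≈ 0.573

0.573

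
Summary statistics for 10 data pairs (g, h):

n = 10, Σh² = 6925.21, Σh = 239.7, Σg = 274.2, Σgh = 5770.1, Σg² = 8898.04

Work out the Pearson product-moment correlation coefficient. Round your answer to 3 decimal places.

r = (nΣgh − ΣgΣh) / √[(nΣg² − (Σg)²)(nΣh² − (Σh)²)]
Numerator: 10×5770.1 − 274.2×239.7 = -8024.74
Denominator: √[(88980.4 − 75185.64)(69252.1 − 57456.09)] = √[13794.76 × 11796.01] = 12756.2975
r = -8024.74 / 12756.2975 ≈ -0.629

-0.629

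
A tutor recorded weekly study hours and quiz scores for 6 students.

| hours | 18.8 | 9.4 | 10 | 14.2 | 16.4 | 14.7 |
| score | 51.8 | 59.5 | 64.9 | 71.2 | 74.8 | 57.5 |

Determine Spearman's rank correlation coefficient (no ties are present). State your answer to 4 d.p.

-0.2000

Rank hours: 6, 1, 2, 3, 5, 4
Rank score: 1, 3, 4, 5, 6, 2
d = rank(hours) − rank(score): 5, -2, -2, -2, -1, 2; Σd² = 42
ρ = 1 − 6Σd² / [n(n²−1)] = 1 − 6×42 / (6×35) = 1 − 252/210 ≈ -0.2000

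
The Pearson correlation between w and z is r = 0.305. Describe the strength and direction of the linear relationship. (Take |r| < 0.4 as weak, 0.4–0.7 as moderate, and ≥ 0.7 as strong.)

weak positive

r = 0.305 > 0 so the relationship is positive.
|r| = 0.305, which falls in the weak range.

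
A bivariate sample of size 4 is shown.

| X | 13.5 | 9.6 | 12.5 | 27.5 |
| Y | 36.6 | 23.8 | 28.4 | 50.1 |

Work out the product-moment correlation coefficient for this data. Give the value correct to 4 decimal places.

0.9554

n = 4, ΣX = 63.1, ΣY = 138.9, ΣX² = 1186.91, ΣY² = 5222.57, ΣXY = 2455.33
nΣXY − ΣXΣY = 9821.32 − 8764.59 = 1056.73
nΣX² − (ΣX)² = 4747.64 − 3981.61 = 766.03; nΣY² − (ΣY)² = 20890.28 − 19293.21 = 1597.07
r = 1056.73 / √(766.03 × 1597.07) = 1056.73 / 1106.0757 ≈ 0.9554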